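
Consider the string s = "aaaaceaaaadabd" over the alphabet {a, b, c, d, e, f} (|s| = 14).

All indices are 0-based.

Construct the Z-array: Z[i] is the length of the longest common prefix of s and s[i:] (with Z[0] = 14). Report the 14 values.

[14, 3, 2, 1, 0, 0, 4, 3, 2, 1, 0, 1, 0, 0]

Z[0]=14
i=1: i≥r, start 0; Z[1]=3 grow→box=[1,4)
i=2: min(r-i=2, Z[1]=3)=2; Z[2]=2
i=3: min(r-i=1, Z[2]=2)=1; Z[3]=1
i=4: i≥r, start 0; Z[4]=0
i=5: i≥r, start 0; Z[5]=0
i=6: i≥r, start 0; Z[6]=4 grow→box=[6,10)
i=7: min(r-i=3, Z[1]=3)=3; Z[7]=3
i=8: min(r-i=2, Z[2]=2)=2; Z[8]=2
i=9: min(r-i=1, Z[3]=1)=1; Z[9]=1
i=10: i≥r, start 0; Z[10]=0
i=11: i≥r, start 0; Z[11]=1 grow→box=[11,12)
i=12: i≥r, start 0; Z[12]=0
i=13: i≥r, start 0; Z[13]=0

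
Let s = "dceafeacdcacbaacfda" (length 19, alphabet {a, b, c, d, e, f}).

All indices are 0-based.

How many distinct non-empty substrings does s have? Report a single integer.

173

rank→(start, suffix):
  0 → (18, 'a')
  1 → (13, 'aacfda')
  2 → (10, 'acbaacfda')
  3 → (6, 'acdcacbaacfda')
  4 → (14, 'acfda')
  5 → (3, 'afeacdcacbaacfda')
  6 → (12, 'baacfda')
  7 → (9, 'cacbaacfda')
  8 → (11, 'cbaacfda')
  9 → (7, 'cdcacbaacfda')
  10 → (1, 'ceafeacdcacbaacfda')
  11 → (15, 'cfda')
  12 → (17, 'da')
  13 → (8, 'dcacbaacfda')
  14 → (0, 'dceafeacdcacbaacfda')
  15 → (5, 'eacdcacbaacfda')
  16 → (2, 'eafeacdcacbaacfda')
  17 → (16, 'fda')
  18 → (4, 'feacdcacbaacfda')

SA = [18, 13, 10, 6, 14, 3, 12, 9, 11, 7, 1, 15, 17, 8, 0, 5, 2, 16, 4]
rank  pair      lcp
   1  s[18:],s[13:]  1  'a'
   2  s[13:],s[10:]  1  'a'
   3  s[10:],s[6:]  2  'ac'
   4  s[6:],s[14:]  2  'ac'
   5  s[14:],s[3:]  1  'a'
   6  s[3:],s[12:]  0  ''
   7  s[12:],s[9:]  0  ''
   8  s[9:],s[11:]  1  'c'
   9  s[11:],s[7:]  1  'c'
  10  s[7:],s[1:]  1  'c'
  11  s[1:],s[15:]  1  'c'
  12  s[15:],s[17:]  0  ''
  13  s[17:],s[8:]  1  'd'
  14  s[8:],s[0:]  2  'dc'
  15  s[0:],s[5:]  0  ''
  16  s[5:],s[2:]  2  'ea'
  17  s[2:],s[16:]  0  ''
  18  s[16:],s[4:]  1  'f'

n(n+1)/2 = 19·20/2 = 190
Σ LCP = 0 + 1 + 1 + 2 + 2 + 1 + 0 + 0 + 1 + 1 + 1 + 1 + 0 + 1 + 2 + 0 + 2 + 0 + 1 = 17
distinct = 190 − 17 = 173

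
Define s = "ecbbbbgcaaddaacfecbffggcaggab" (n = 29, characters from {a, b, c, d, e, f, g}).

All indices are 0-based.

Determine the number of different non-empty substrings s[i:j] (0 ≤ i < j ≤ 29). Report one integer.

rank | idx | suffix
   0 |  12 | aacfecbffggcaggab
   1 |   8 | aaddaacfecbffggcaggab
   2 |  27 | ab
   3 |  13 | acfecbffggcaggab
   4 |   9 | addaacfecbffggcaggab
   5 |  24 | aggab
   6 |  28 | b
   7 |   2 | bbbbgcaaddaacfecbffggcaggab
   8 |   3 | bbbgcaaddaacfecbffggcaggab
   9 |   4 | bbgcaaddaacfecbffggcaggab
  10 |  18 | bffggcaggab
  11 |   5 | bgcaaddaacfecbffggcaggab
  12 |   7 | caaddaacfecbffggcaggab
  13 |  23 | caggab
  14 |   1 | cbbbbgcaaddaacfecbffggcaggab
  15 |  17 | cbffggcaggab
  16 |  14 | cfecbffggcaggab
  17 |  11 | daacfecbffggcaggab
  18 |  10 | ddaacfecbffggcaggab
  19 |   0 | ecbbbbgcaaddaacfecbffggcaggab
  20 |  16 | ecbffggcaggab
  21 |  15 | fecbffggcaggab
  22 |  19 | ffggcaggab
  23 |  20 | fggcaggab
  24 |  26 | gab
  25 |   6 | gcaaddaacfecbffggcaggab
  26 |  22 | gcaggab
  27 |  25 | ggab
  28 |  21 | ggcaggab

SA = [12, 8, 27, 13, 9, 24, 28, 2, 3, 4, 18, 5, 7, 23, 1, 17, 14, 11, 10, 0, 16, 15, 19, 20, 26, 6, 22, 25, 21]
i: (SA[i-1],SA[i]) lcp shared
  1: (12,8) 2 'aa'
  2: (8,27) 1 'a'
  3: (27,13) 1 'a'
  4: (13,9) 1 'a'
  5: (9,24) 1 'a'
  6: (24,28) 0 ''
  7: (28,2) 1 'b'
  8: (2,3) 3 'bbb'
  9: (3,4) 2 'bb'
  10: (4,18) 1 'b'
  11: (18,5) 1 'b'
  12: (5,7) 0 ''
  13: (7,23) 2 'ca'
  14: (23,1) 1 'c'
  15: (1,17) 2 'cb'
  16: (17,14) 1 'c'
  17: (14,11) 0 ''
  18: (11,10) 1 'd'
  19: (10,0) 0 ''
  20: (0,16) 3 'ecb'
  21: (16,15) 0 ''
  22: (15,19) 1 'f'
  23: (19,20) 1 'f'
  24: (20,26) 0 ''
  25: (26,6) 1 'g'
  26: (6,22) 3 'gca'
  27: (22,25) 1 'g'
  28: (25,21) 2 'gg'

n(n+1)/2 = 29·30/2 = 435
Σ LCP = 0 + 2 + 1 + 1 + 1 + 1 + 0 + 1 + 3 + 2 + 1 + 1 + 0 + 2 + 1 + 2 + 1 + 0 + 1 + 0 + 3 + 0 + 1 + 1 + 0 + 1 + 3 + 1 + 2 = 33
distinct = 435 − 33 = 402

402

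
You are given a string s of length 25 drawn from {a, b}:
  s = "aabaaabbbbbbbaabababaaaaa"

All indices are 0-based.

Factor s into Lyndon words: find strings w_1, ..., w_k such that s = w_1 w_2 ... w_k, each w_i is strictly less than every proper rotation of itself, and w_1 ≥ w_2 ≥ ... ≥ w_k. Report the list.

emit factor 1: 'aab' (i=0, period=3)
emit factor 2: 'aaabbbbbbbaababab' (i=3, period=17)
emit factor 3: 'a' (i=20, period=1)
emit factor 4: 'a' (i=21, period=1)
emit factor 5: 'a' (i=22, period=1)
emit factor 6: 'a' (i=23, period=1)
emit factor 7: 'a' (i=24, period=1)

["aab", "aaabbbbbbbaababab", "a", "a", "a", "a", "a"]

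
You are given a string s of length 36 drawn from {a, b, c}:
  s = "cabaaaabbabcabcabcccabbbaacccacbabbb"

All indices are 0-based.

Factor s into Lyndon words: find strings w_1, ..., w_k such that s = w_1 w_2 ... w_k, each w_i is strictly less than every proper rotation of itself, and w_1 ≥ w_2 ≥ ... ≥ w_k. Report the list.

["c", "ab", "aaaabbabcabcabcccabbbaacccacbabbb"]

emit factor 1: 'c' (i=0, period=1)
emit factor 2: 'ab' (i=1, period=2)
emit factor 3: 'aaaabbabcabcabcccabbbaacccacbabbb' (i=3, period=33)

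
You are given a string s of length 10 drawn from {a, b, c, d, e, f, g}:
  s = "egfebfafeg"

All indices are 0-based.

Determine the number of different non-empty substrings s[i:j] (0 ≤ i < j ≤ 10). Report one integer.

rank | idx | suffix
   0 |   6 | afeg
   1 |   4 | bfafeg
   2 |   3 | ebfafeg
   3 |   8 | eg
   4 |   0 | egfebfafeg
   5 |   5 | fafeg
   6 |   2 | febfafeg
   7 |   7 | feg
   8 |   9 | g
   9 |   1 | gfebfafeg

SA = [6, 4, 3, 8, 0, 5, 2, 7, 9, 1]
[i] adj suffixes → lcp
  [1] 6/4 → 0 ('')
  [2] 4/3 → 0 ('')
  [3] 3/8 → 1 ('e')
  [4] 8/0 → 2 ('eg')
  [5] 0/5 → 0 ('')
  [6] 5/2 → 1 ('f')
  [7] 2/7 → 2 ('fe')
  [8] 7/9 → 0 ('')
  [9] 9/1 → 1 ('g')

n(n+1)/2 = 10·11/2 = 55
Σ LCP = 0 + 0 + 0 + 1 + 2 + 0 + 1 + 2 + 0 + 1 = 7
distinct = 55 − 7 = 48

48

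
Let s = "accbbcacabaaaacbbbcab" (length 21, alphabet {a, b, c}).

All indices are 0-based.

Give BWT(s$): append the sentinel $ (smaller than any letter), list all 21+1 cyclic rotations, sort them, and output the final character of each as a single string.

rank  rotation                last
    0  $accbbcacabaaaacbbbcab  b
    1  aaaacbbbcab$accbbcacab  b
    2  aaacbbbcab$accbbcacaba  a
    3  aacbbbcab$accbbcacabaa  a
    4  ab$accbbcacabaaaacbbbc  c
    5  abaaaacbbbcab$accbbcac  c
    6  acabaaaacbbbcab$accbbc  c
    7  acbbbcab$accbbcacabaaa  a
    8  accbbcacabaaaacbbbcab$  $
    9  b$accbbcacabaaaacbbbca  a
   10  baaaacbbbcab$accbbcaca  a
   11  bbbcab$accbbcacabaaaac  c
   12  bbcab$accbbcacabaaaacb  b
   13  bbcacabaaaacbbbcab$acc  c
   14  bcab$accbbcacabaaaacbb  b
   15  bcacabaaaacbbbcab$accb  b
   16  cab$accbbcacabaaaacbbb  b
   17  cabaaaacbbbcab$accbbca  a
   18  cacabaaaacbbbcab$accbb  b
   19  cbbbcab$accbbcacabaaaa  a
   20  cbbcacabaaaacbbbcab$ac  c
   21  ccbbcacabaaaacbbbcab$a  a

bbaaccca$aacbcbbbabaca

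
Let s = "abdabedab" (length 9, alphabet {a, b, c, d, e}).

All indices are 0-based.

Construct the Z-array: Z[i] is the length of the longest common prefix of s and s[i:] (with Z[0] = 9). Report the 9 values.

[9, 0, 0, 2, 0, 0, 0, 2, 0]

Z[0]=9
i=1: fresh scan; Z[1]=0
i=2: fresh scan; Z[2]=0
i=3: fresh scan; Z[3]=2 extend→box=[3,5)
i=4: min(r-i=1, Z[1]=0)=0; Z[4]=0
i=5: fresh scan; Z[5]=0
i=6: fresh scan; Z[6]=0
i=7: fresh scan; Z[7]=2 extend→box=[7,9)
i=8: min(r-i=1, Z[1]=0)=0; Z[8]=0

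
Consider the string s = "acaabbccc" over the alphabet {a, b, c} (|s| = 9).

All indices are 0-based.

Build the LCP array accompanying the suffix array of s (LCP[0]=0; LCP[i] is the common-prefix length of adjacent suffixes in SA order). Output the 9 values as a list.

[0, 1, 1, 0, 1, 0, 1, 1, 2]

sorted suffixes:
  #0 SA[0]=2  'aabbccc'
  #1 SA[1]=3  'abbccc'
  #2 SA[2]=0  'acaabbccc'
  #3 SA[3]=4  'bbccc'
  #4 SA[4]=5  'bccc'
  #5 SA[5]=8  'c'
  #6 SA[6]=1  'caabbccc'
  #7 SA[7]=7  'cc'
  #8 SA[8]=6  'ccc'

SA = [2, 3, 0, 4, 5, 8, 1, 7, 6]
[i] adj suffixes → lcp
  [1] 2/3 → 1 ('a')
  [2] 3/0 → 1 ('a')
  [3] 0/4 → 0 ('')
  [4] 4/5 → 1 ('b')
  [5] 5/8 → 0 ('')
  [6] 8/1 → 1 ('c')
  [7] 1/7 → 1 ('c')
  [8] 7/6 → 2 ('cc')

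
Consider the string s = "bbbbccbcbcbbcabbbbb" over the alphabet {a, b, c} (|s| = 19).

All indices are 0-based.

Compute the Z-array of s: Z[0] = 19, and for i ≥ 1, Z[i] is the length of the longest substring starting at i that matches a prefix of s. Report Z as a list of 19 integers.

Z[0]=19
i=1: i≥r, start 0; Z[1]=3 extend→box=[1,4)
i=2: min(r-i=2, Z[1]=3)=2; Z[2]=2
i=3: min(r-i=1, Z[2]=2)=1; Z[3]=1
i=4: i≥r, start 0; Z[4]=0
i=5: i≥r, start 0; Z[5]=0
i=6: i≥r, start 0; Z[6]=1 extend→box=[6,7)
i=7: i≥r, start 0; Z[7]=0
i=8: i≥r, start 0; Z[8]=1 extend→box=[8,9)
i=9: i≥r, start 0; Z[9]=0
i=10: i≥r, start 0; Z[10]=2 extend→box=[10,12)
i=11: min(r-i=1, Z[1]=3)=1; Z[11]=1
i=12: i≥r, start 0; Z[12]=0
i=13: i≥r, start 0; Z[13]=0
i=14: i≥r, start 0; Z[14]=4 extend→box=[14,18)
i=15: min(r-i=3, Z[1]=3)=3; Z[15]=4 extend→box=[15,19)
i=16: min(r-i=3, Z[1]=3)=3; Z[16]=3
i=17: min(r-i=2, Z[2]=2)=2; Z[17]=2
i=18: min(r-i=1, Z[3]=1)=1; Z[18]=1

[19, 3, 2, 1, 0, 0, 1, 0, 1, 0, 2, 1, 0, 0, 4, 4, 3, 2, 1]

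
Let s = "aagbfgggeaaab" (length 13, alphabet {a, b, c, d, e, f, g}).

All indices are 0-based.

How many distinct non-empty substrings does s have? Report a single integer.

80

rank→(start, suffix):
  0 → (9, 'aaab')
  1 → (10, 'aab')
  2 → (0, 'aagbfgggeaaab')
  3 → (11, 'ab')
  4 → (1, 'agbfgggeaaab')
  5 → (12, 'b')
  6 → (3, 'bfgggeaaab')
  7 → (8, 'eaaab')
  8 → (4, 'fgggeaaab')
  9 → (2, 'gbfgggeaaab')
  10 → (7, 'geaaab')
  11 → (6, 'ggeaaab')
  12 → (5, 'gggeaaab')

SA = [9, 10, 0, 11, 1, 12, 3, 8, 4, 2, 7, 6, 5]
[i] adj suffixes → lcp
  [1] 9/10 → 2 ('aa')
  [2] 10/0 → 2 ('aa')
  [3] 0/11 → 1 ('a')
  [4] 11/1 → 1 ('a')
  [5] 1/12 → 0 ('')
  [6] 12/3 → 1 ('b')
  [7] 3/8 → 0 ('')
  [8] 8/4 → 0 ('')
  [9] 4/2 → 0 ('')
  [10] 2/7 → 1 ('g')
  [11] 7/6 → 1 ('g')
  [12] 6/5 → 2 ('gg')

n(n+1)/2 = 13·14/2 = 91
Σ LCP = 0 + 2 + 2 + 1 + 1 + 0 + 1 + 0 + 0 + 0 + 1 + 1 + 2 = 11
distinct = 91 − 11 = 80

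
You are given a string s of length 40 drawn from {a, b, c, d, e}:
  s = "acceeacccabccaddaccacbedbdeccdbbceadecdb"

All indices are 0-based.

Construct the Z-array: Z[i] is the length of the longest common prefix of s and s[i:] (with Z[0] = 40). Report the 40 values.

[40, 0, 0, 0, 0, 3, 0, 0, 0, 1, 0, 0, 0, 1, 0, 0, 3, 0, 0, 2, 0, 0, 0, 0, 0, 0, 0, 0, 0, 0, 0, 0, 0, 0, 1, 0, 0, 0, 0, 0]

Z[0]=40
i=1: i≥r, start 0; Z[1]=0
i=2: i≥r, start 0; Z[2]=0
i=3: i≥r, start 0; Z[3]=0
i=4: i≥r, start 0; Z[4]=0
i=5: i≥r, start 0; Z[5]=3 scan→box=[5,8)
i=6: min(r-i=2, Z[1]=0)=0; Z[6]=0
i=7: min(r-i=1, Z[2]=0)=0; Z[7]=0
i=8: i≥r, start 0; Z[8]=0
i=9: i≥r, start 0; Z[9]=1 scan→box=[9,10)
i=10: i≥r, start 0; Z[10]=0
i=11: i≥r, start 0; Z[11]=0
i=12: i≥r, start 0; Z[12]=0
i=13: i≥r, start 0; Z[13]=1 scan→box=[13,14)
i=14: i≥r, start 0; Z[14]=0
i=15: i≥r, start 0; Z[15]=0
i=16: i≥r, start 0; Z[16]=3 scan→box=[16,19)
i=17: min(r-i=2, Z[1]=0)=0; Z[17]=0
i=18: min(r-i=1, Z[2]=0)=0; Z[18]=0
i=19: i≥r, start 0; Z[19]=2 scan→box=[19,21)
i=20: min(r-i=1, Z[1]=0)=0; Z[20]=0
i=21: i≥r, start 0; Z[21]=0
i=22: i≥r, start 0; Z[22]=0
i=23: i≥r, start 0; Z[23]=0
i=24: i≥r, start 0; Z[24]=0
i=25: i≥r, start 0; Z[25]=0
i=26: i≥r, start 0; Z[26]=0
i=27: i≥r, start 0; Z[27]=0
i=28: i≥r, start 0; Z[28]=0
i=29: i≥r, start 0; Z[29]=0
i=30: i≥r, start 0; Z[30]=0
i=31: i≥r, start 0; Z[31]=0
i=32: i≥r, start 0; Z[32]=0
i=33: i≥r, start 0; Z[33]=0
i=34: i≥r, start 0; Z[34]=1 scan→box=[34,35)
i=35: i≥r, start 0; Z[35]=0
i=36: i≥r, start 0; Z[36]=0
i=37: i≥r, start 0; Z[37]=0
i=38: i≥r, start 0; Z[38]=0
i=39: i≥r, start 0; Z[39]=0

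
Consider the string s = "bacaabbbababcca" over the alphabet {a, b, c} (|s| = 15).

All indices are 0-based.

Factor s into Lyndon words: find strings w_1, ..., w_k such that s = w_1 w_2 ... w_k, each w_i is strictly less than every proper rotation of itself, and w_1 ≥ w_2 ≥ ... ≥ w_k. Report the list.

["b", "ac", "aabbbababcc", "a"]

emit factor 1: 'b' (i=0, period=1)
emit factor 2: 'ac' (i=1, period=2)
emit factor 3: 'aabbbababcc' (i=3, period=11)
emit factor 4: 'a' (i=14, period=1)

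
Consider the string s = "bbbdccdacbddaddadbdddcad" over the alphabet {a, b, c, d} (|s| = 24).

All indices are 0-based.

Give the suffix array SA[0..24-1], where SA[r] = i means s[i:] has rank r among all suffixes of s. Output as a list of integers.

rank→(start, suffix):
  0 → (7, 'acbddaddadbdddcad')
  1 → (22, 'ad')
  2 → (15, 'adbdddcad')
  3 → (12, 'addadbdddcad')
  4 → (0, 'bbbdccdacbddaddadbdddcad')
  5 → (1, 'bbdccdacbddaddadbdddcad')
  6 → (2, 'bdccdacbddaddadbdddcad')
  7 → (9, 'bddaddadbdddcad')
  8 → (17, 'bdddcad')
  9 → (21, 'cad')
  10 → (8, 'cbddaddadbdddcad')
  11 → (4, 'ccdacbddaddadbdddcad')
  12 → (5, 'cdacbddaddadbdddcad')
  13 → (23, 'd')
  14 → (6, 'dacbddaddadbdddcad')
  15 → (14, 'dadbdddcad')
  16 → (11, 'daddadbdddcad')
  17 → (16, 'dbdddcad')
  18 → (20, 'dcad')
  19 → (3, 'dccdacbddaddadbdddcad')
  20 → (13, 'ddadbdddcad')
  21 → (10, 'ddaddadbdddcad')
  22 → (19, 'ddcad')
  23 → (18, 'dddcad')

[7, 22, 15, 12, 0, 1, 2, 9, 17, 21, 8, 4, 5, 23, 6, 14, 11, 16, 20, 3, 13, 10, 19, 18]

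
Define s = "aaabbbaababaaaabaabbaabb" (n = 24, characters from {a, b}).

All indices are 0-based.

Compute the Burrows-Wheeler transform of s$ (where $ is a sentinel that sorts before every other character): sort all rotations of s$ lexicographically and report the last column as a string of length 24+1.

bba$abbbabaaaaababbaaabaa

rank  rotation                   last
    0  $aaabbbaababaaaabaabbaabb  b
    1  aaaabaabbaabb$aaabbbaabab  b
    2  aaabaabbaabb$aaabbbaababa  a
    3  aaabbbaababaaaabaabbaabb$  $
    4  aabaabbaabb$aaabbbaababaa  a
    5  aababaaaabaabbaabb$aaabbb  b
    6  aabb$aaabbbaababaaaabaabb  b
    7  aabbaabb$aaabbbaababaaaab  b
    8  aabbbaababaaaabaabbaabb$a  a
    9  abaaaabaabbaabb$aaabbbaab  b
   10  abaabbaabb$aaabbbaababaaa  a
   11  ababaaaabaabbaabb$aaabbba  a
   12  abb$aaabbbaababaaaabaabba  a
   13  abbaabb$aaabbbaababaaaaba  a
   14  abbbaababaaaabaabbaabb$aa  a
   15  b$aaabbbaababaaaabaabbaab  b
   16  baaaabaabbaabb$aaabbbaaba  a
   17  baababaaaabaabbaabb$aaabb  b
   18  baabb$aaabbbaababaaaabaab  b
   19  baabbaabb$aaabbbaababaaaa  a
   20  babaaaabaabbaabb$aaabbbaa  a
   21  bb$aaabbbaababaaaabaabbaa  a
   22  bbaababaaaabaabbaabb$aaab  b
   23  bbaabb$aaabbbaababaaaabaa  a
   24  bbbaababaaaabaabbaabb$aaa  a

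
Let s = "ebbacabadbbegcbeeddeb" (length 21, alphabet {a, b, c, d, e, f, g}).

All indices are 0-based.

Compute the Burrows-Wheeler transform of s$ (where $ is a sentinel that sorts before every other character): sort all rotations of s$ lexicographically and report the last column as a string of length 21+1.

bcbbebaedcbagaedd$ebbe

rank  rotation                last
    0  $ebbacabadbbegcbeeddeb  b
    1  abadbbegcbeeddeb$ebbac  c
    2  acabadbbegcbeeddeb$ebb  b
    3  adbbegcbeeddeb$ebbacab  b
    4  b$ebbacabadbbegcbeedde  e
    5  bacabadbbegcbeeddeb$eb  b
    6  badbbegcbeeddeb$ebbaca  a
    7  bbacabadbbegcbeeddeb$e  e
    8  bbegcbeeddeb$ebbacabad  d
    9  beeddeb$ebbacabadbbegc  c
   10  begcbeeddeb$ebbacabadb  b
   11  cabadbbegcbeeddeb$ebba  a
   12  cbeeddeb$ebbacabadbbeg  g
   13  dbbegcbeeddeb$ebbacaba  a
   14  ddeb$ebbacabadbbegcbee  e
   15  deb$ebbacabadbbegcbeed  d
   16  eb$ebbacabadbbegcbeedd  d
   17  ebbacabadbbegcbeeddeb$  $
   18  eddeb$ebbacabadbbegcbe  e
   19  eeddeb$ebbacabadbbegcb  b
   20  egcbeeddeb$ebbacabadbb  b
   21  gcbeeddeb$ebbacabadbbe  e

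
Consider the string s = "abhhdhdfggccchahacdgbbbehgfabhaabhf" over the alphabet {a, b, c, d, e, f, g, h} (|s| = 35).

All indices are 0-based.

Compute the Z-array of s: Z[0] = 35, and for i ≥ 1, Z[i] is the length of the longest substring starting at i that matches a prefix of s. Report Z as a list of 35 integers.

Z[0]=35
i=1: fresh scan; Z[1]=0
i=2: fresh scan; Z[2]=0
i=3: fresh scan; Z[3]=0
i=4: fresh scan; Z[4]=0
i=5: fresh scan; Z[5]=0
i=6: fresh scan; Z[6]=0
i=7: fresh scan; Z[7]=0
i=8: fresh scan; Z[8]=0
i=9: fresh scan; Z[9]=0
i=10: fresh scan; Z[10]=0
i=11: fresh scan; Z[11]=0
i=12: fresh scan; Z[12]=0
i=13: fresh scan; Z[13]=0
i=14: fresh scan; Z[14]=1 extend→box=[14,15)
i=15: fresh scan; Z[15]=0
i=16: fresh scan; Z[16]=1 extend→box=[16,17)
i=17: fresh scan; Z[17]=0
i=18: fresh scan; Z[18]=0
i=19: fresh scan; Z[19]=0
i=20: fresh scan; Z[20]=0
i=21: fresh scan; Z[21]=0
i=22: fresh scan; Z[22]=0
i=23: fresh scan; Z[23]=0
i=24: fresh scan; Z[24]=0
i=25: fresh scan; Z[25]=0
i=26: fresh scan; Z[26]=0
i=27: fresh scan; Z[27]=3 extend→box=[27,30)
i=28: min(r-i=2, Z[1]=0)=0; Z[28]=0
i=29: min(r-i=1, Z[2]=0)=0; Z[29]=0
i=30: fresh scan; Z[30]=1 extend→box=[30,31)
i=31: fresh scan; Z[31]=3 extend→box=[31,34)
i=32: min(r-i=2, Z[1]=0)=0; Z[32]=0
i=33: min(r-i=1, Z[2]=0)=0; Z[33]=0
i=34: fresh scan; Z[34]=0

[35, 0, 0, 0, 0, 0, 0, 0, 0, 0, 0, 0, 0, 0, 1, 0, 1, 0, 0, 0, 0, 0, 0, 0, 0, 0, 0, 3, 0, 0, 1, 3, 0, 0, 0]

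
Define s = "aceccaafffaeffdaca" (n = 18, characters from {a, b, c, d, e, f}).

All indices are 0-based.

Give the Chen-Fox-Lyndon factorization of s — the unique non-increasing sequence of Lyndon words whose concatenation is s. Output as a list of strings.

emit factor 1: 'acecc' (i=0, period=5)
emit factor 2: 'aafffaeffdac' (i=5, period=12)
emit factor 3: 'a' (i=17, period=1)

["acecc", "aafffaeffdac", "a"]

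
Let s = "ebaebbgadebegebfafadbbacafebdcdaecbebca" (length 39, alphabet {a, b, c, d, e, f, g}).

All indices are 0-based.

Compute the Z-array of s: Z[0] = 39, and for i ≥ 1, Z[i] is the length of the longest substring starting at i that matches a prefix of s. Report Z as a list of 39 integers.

Z[0]=39
i=1: i≥r, start 0; Z[1]=0
i=2: i≥r, start 0; Z[2]=0
i=3: i≥r, start 0; Z[3]=2 extend→box=[3,5)
i=4: min(r-i=1, Z[1]=0)=0; Z[4]=0
i=5: i≥r, start 0; Z[5]=0
i=6: i≥r, start 0; Z[6]=0
i=7: i≥r, start 0; Z[7]=0
i=8: i≥r, start 0; Z[8]=0
i=9: i≥r, start 0; Z[9]=2 extend→box=[9,11)
i=10: min(r-i=1, Z[1]=0)=0; Z[10]=0
i=11: i≥r, start 0; Z[11]=1 extend→box=[11,12)
i=12: i≥r, start 0; Z[12]=0
i=13: i≥r, start 0; Z[13]=2 extend→box=[13,15)
i=14: min(r-i=1, Z[1]=0)=0; Z[14]=0
i=15: i≥r, start 0; Z[15]=0
i=16: i≥r, start 0; Z[16]=0
i=17: i≥r, start 0; Z[17]=0
i=18: i≥r, start 0; Z[18]=0
i=19: i≥r, start 0; Z[19]=0
i=20: i≥r, start 0; Z[20]=0
i=21: i≥r, start 0; Z[21]=0
i=22: i≥r, start 0; Z[22]=0
i=23: i≥r, start 0; Z[23]=0
i=24: i≥r, start 0; Z[24]=0
i=25: i≥r, start 0; Z[25]=0
i=26: i≥r, start 0; Z[26]=2 extend→box=[26,28)
i=27: min(r-i=1, Z[1]=0)=0; Z[27]=0
i=28: i≥r, start 0; Z[28]=0
i=29: i≥r, start 0; Z[29]=0
i=30: i≥r, start 0; Z[30]=0
i=31: i≥r, start 0; Z[31]=0
i=32: i≥r, start 0; Z[32]=1 extend→box=[32,33)
i=33: i≥r, start 0; Z[33]=0
i=34: i≥r, start 0; Z[34]=0
i=35: i≥r, start 0; Z[35]=2 extend→box=[35,37)
i=36: min(r-i=1, Z[1]=0)=0; Z[36]=0
i=37: i≥r, start 0; Z[37]=0
i=38: i≥r, start 0; Z[38]=0

[39, 0, 0, 2, 0, 0, 0, 0, 0, 2, 0, 1, 0, 2, 0, 0, 0, 0, 0, 0, 0, 0, 0, 0, 0, 0, 2, 0, 0, 0, 0, 0, 1, 0, 0, 2, 0, 0, 0]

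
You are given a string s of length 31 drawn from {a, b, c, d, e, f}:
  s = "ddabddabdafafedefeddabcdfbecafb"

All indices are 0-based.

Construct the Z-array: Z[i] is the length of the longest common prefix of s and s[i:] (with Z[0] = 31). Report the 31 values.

[31, 1, 0, 0, 5, 1, 0, 0, 1, 0, 0, 0, 0, 0, 1, 0, 0, 0, 4, 1, 0, 0, 0, 1, 0, 0, 0, 0, 0, 0, 0]

Z[0]=31
i=1: fresh scan; Z[1]=1 scan→box=[1,2)
i=2: fresh scan; Z[2]=0
i=3: fresh scan; Z[3]=0
i=4: fresh scan; Z[4]=5 scan→box=[4,9)
i=5: min(r-i=4, Z[1]=1)=1; Z[5]=1
i=6: min(r-i=3, Z[2]=0)=0; Z[6]=0
i=7: min(r-i=2, Z[3]=0)=0; Z[7]=0
i=8: min(r-i=1, Z[4]=5)=1; Z[8]=1
i=9: fresh scan; Z[9]=0
i=10: fresh scan; Z[10]=0
i=11: fresh scan; Z[11]=0
i=12: fresh scan; Z[12]=0
i=13: fresh scan; Z[13]=0
i=14: fresh scan; Z[14]=1 scan→box=[14,15)
i=15: fresh scan; Z[15]=0
i=16: fresh scan; Z[16]=0
i=17: fresh scan; Z[17]=0
i=18: fresh scan; Z[18]=4 scan→box=[18,22)
i=19: min(r-i=3, Z[1]=1)=1; Z[19]=1
i=20: min(r-i=2, Z[2]=0)=0; Z[20]=0
i=21: min(r-i=1, Z[3]=0)=0; Z[21]=0
i=22: fresh scan; Z[22]=0
i=23: fresh scan; Z[23]=1 scan→box=[23,24)
i=24: fresh scan; Z[24]=0
i=25: fresh scan; Z[25]=0
i=26: fresh scan; Z[26]=0
i=27: fresh scan; Z[27]=0
i=28: fresh scan; Z[28]=0
i=29: fresh scan; Z[29]=0
i=30: fresh scan; Z[30]=0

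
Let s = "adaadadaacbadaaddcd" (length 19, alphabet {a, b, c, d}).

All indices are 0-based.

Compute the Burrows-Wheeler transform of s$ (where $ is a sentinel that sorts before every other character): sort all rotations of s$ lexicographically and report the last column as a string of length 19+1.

rank  rotation              last
    0  $adaadadaacbadaaddcd  d
    1  aacbadaaddcd$adaadad  d
    2  aadadaacbadaaddcd$ad  d
    3  aaddcd$adaadadaacbad  d
    4  acbadaaddcd$adaadada  a
    5  adaacbadaaddcd$adaad  d
    6  adaadadaacbadaaddcd$  $
    7  adaaddcd$adaadadaacb  b
    8  adadaacbadaaddcd$ada  a
    9  addcd$adaadadaacbada  a
   10  badaaddcd$adaadadaac  c
   11  cbadaaddcd$adaadadaa  a
   12  cd$adaadadaacbadaadd  d
   13  d$adaadadaacbadaaddc  c
   14  daacbadaaddcd$adaada  a
   15  daadadaacbadaaddcd$a  a
   16  daaddcd$adaadadaacba  a
   17  dadaacbadaaddcd$adaa  a
   18  dcd$adaadadaacbadaad  d
   19  ddcd$adaadadaacbadaa  a

ddddad$baacadcaaaada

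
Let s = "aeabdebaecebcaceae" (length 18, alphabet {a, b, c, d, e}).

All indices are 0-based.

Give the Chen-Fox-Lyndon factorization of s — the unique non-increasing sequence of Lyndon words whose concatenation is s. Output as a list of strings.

["ae", "abdebaecebcaceae"]

emit factor 1: 'ae' (i=0, period=2)
emit factor 2: 'abdebaecebcaceae' (i=2, period=16)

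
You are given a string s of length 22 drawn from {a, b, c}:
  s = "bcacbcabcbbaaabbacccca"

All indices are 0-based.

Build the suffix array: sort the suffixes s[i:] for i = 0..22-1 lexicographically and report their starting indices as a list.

rank | idx | suffix
   0 |  21 | a
   1 |  11 | aaabbacccca
   2 |  12 | aabbacccca
   3 |  13 | abbacccca
   4 |   6 | abcbbaaabbacccca
   5 |   2 | acbcabcbbaaabbacccca
   6 |  16 | acccca
   7 |  10 | baaabbacccca
   8 |  15 | bacccca
   9 |   9 | bbaaabbacccca
  10 |  14 | bbacccca
  11 |   4 | bcabcbbaaabbacccca
  12 |   0 | bcacbcabcbbaaabbacccca
  13 |   7 | bcbbaaabbacccca
  14 |  20 | ca
  15 |   5 | cabcbbaaabbacccca
  16 |   1 | cacbcabcbbaaabbacccca
  17 |   8 | cbbaaabbacccca
  18 |   3 | cbcabcbbaaabbacccca
  19 |  19 | cca
  20 |  18 | ccca
  21 |  17 | cccca

[21, 11, 12, 13, 6, 2, 16, 10, 15, 9, 14, 4, 0, 7, 20, 5, 1, 8, 3, 19, 18, 17]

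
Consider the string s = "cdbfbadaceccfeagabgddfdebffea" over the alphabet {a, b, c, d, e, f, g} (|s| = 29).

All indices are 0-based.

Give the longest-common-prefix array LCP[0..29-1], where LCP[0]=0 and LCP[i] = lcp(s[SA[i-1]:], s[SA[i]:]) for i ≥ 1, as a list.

[0, 1, 1, 1, 1, 0, 1, 2, 1, 0, 1, 1, 1, 0, 1, 1, 1, 1, 0, 2, 1, 1, 0, 1, 1, 3, 1, 0, 1]

rank→(start, suffix):
  0 → (28, 'a')
  1 → (16, 'abgddfdebffea')
  2 → (7, 'aceccfeagabgddfdebffea')
  3 → (5, 'adaceccfeagabgddfdebffea')
  4 → (14, 'agabgddfdebffea')
  5 → (4, 'badaceccfeagabgddfdebffea')
  6 → (2, 'bfbadaceccfeagabgddfdebffea')
  7 → (24, 'bffea')
  8 → (17, 'bgddfdebffea')
  9 → (10, 'ccfeagabgddfdebffea')
  10 → (0, 'cdbfbadaceccfeagabgddfdebffea')
  11 → (8, 'ceccfeagabgddfdebffea')
  12 → (11, 'cfeagabgddfdebffea')
  13 → (6, 'daceccfeagabgddfdebffea')
  14 → (1, 'dbfbadaceccfeagabgddfdebffea')
  15 → (19, 'ddfdebffea')
  16 → (22, 'debffea')
  17 → (20, 'dfdebffea')
  18 → (27, 'ea')
  19 → (13, 'eagabgddfdebffea')
  20 → (23, 'ebffea')
  21 → (9, 'eccfeagabgddfdebffea')
  22 → (3, 'fbadaceccfeagabgddfdebffea')
  23 → (21, 'fdebffea')
  24 → (26, 'fea')
  25 → (12, 'feagabgddfdebffea')
  26 → (25, 'ffea')
  27 → (15, 'gabgddfdebffea')
  28 → (18, 'gddfdebffea')

SA = [28, 16, 7, 5, 14, 4, 2, 24, 17, 10, 0, 8, 11, 6, 1, 19, 22, 20, 27, 13, 23, 9, 3, 21, 26, 12, 25, 15, 18]
rank  pair      lcp
   1  s[28:],s[16:]  1  'a'
   2  s[16:],s[7:]  1  'a'
   3  s[7:],s[5:]  1  'a'
   4  s[5:],s[14:]  1  'a'
   5  s[14:],s[4:]  0  ''
   6  s[4:],s[2:]  1  'b'
   7  s[2:],s[24:]  2  'bf'
   8  s[24:],s[17:]  1  'b'
   9  s[17:],s[10:]  0  ''
  10  s[10:],s[0:]  1  'c'
  11  s[0:],s[8:]  1  'c'
  12  s[8:],s[11:]  1  'c'
  13  s[11:],s[6:]  0  ''
  14  s[6:],s[1:]  1  'd'
  15  s[1:],s[19:]  1  'd'
  16  s[19:],s[22:]  1  'd'
  17  s[22:],s[20:]  1  'd'
  18  s[20:],s[27:]  0  ''
  19  s[27:],s[13:]  2  'ea'
  20  s[13:],s[23:]  1  'e'
  21  s[23:],s[9:]  1  'e'
  22  s[9:],s[3:]  0  ''
  23  s[3:],s[21:]  1  'f'
  24  s[21:],s[26:]  1  'f'
  25  s[26:],s[12:]  3  'fea'
  26  s[12:],s[25:]  1  'f'
  27  s[25:],s[15:]  0  ''
  28  s[15:],s[18:]  1  'g'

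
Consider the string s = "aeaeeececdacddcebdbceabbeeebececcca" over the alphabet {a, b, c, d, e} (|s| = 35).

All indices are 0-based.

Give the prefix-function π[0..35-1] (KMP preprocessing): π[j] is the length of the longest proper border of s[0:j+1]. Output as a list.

[0, 0, 1, 2, 0, 0, 0, 0, 0, 0, 1, 0, 0, 0, 0, 0, 0, 0, 0, 0, 0, 1, 0, 0, 0, 0, 0, 0, 0, 0, 0, 0, 0, 0, 1]

π[0] = 0
j=1 s[j]='e': π[1]=0 (border '')
j=2 s[j]='a': π[2]=1 (border 'a')
j=3 s[j]='e': π[3]=2 (border 'ae')
j=4 s[j]='e': k: 2→0; π[4]=0 (border '')
j=5 s[j]='e': π[5]=0 (border '')
j=6 s[j]='c': π[6]=0 (border '')
j=7 s[j]='e': π[7]=0 (border '')
j=8 s[j]='c': π[8]=0 (border '')
j=9 s[j]='d': π[9]=0 (border '')
j=10 s[j]='a': π[10]=1 (border 'a')
j=11 s[j]='c': k: 1→0; π[11]=0 (border '')
j=12 s[j]='d': π[12]=0 (border '')
j=13 s[j]='d': π[13]=0 (border '')
j=14 s[j]='c': π[14]=0 (border '')
j=15 s[j]='e': π[15]=0 (border '')
j=16 s[j]='b': π[16]=0 (border '')
j=17 s[j]='d': π[17]=0 (border '')
j=18 s[j]='b': π[18]=0 (border '')
j=19 s[j]='c': π[19]=0 (border '')
j=20 s[j]='e': π[20]=0 (border '')
j=21 s[j]='a': π[21]=1 (border 'a')
j=22 s[j]='b': k: 1→0; π[22]=0 (border '')
j=23 s[j]='b': π[23]=0 (border '')
j=24 s[j]='e': π[24]=0 (border '')
j=25 s[j]='e': π[25]=0 (border '')
j=26 s[j]='e': π[26]=0 (border '')
j=27 s[j]='b': π[27]=0 (border '')
j=28 s[j]='e': π[28]=0 (border '')
j=29 s[j]='c': π[29]=0 (border '')
j=30 s[j]='e': π[30]=0 (border '')
j=31 s[j]='c': π[31]=0 (border '')
j=32 s[j]='c': π[32]=0 (border '')
j=33 s[j]='c': π[33]=0 (border '')
j=34 s[j]='a': π[34]=1 (border 'a')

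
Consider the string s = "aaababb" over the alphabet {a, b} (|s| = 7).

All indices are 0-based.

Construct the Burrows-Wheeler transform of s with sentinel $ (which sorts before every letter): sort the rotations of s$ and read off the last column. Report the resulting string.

b$aabbaa

rank  rotation  last
    0  $aaababb  b
    1  aaababb$  $
    2  aababb$a  a
    3  ababb$aa  a
    4  abb$aaab  b
    5  b$aaabab  b
    6  babb$aaa  a
    7  bb$aaaba  a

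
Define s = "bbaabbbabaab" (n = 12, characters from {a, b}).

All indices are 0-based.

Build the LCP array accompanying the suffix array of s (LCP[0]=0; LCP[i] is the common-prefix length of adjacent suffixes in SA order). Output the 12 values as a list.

sorted suffixes:
  #0 SA[0]=9  'aab'
  #1 SA[1]=2  'aabbbabaab'
  #2 SA[2]=10  'ab'
  #3 SA[3]=7  'abaab'
  #4 SA[4]=3  'abbbabaab'
  #5 SA[5]=11  'b'
  #6 SA[6]=8  'baab'
  #7 SA[7]=1  'baabbbabaab'
  #8 SA[8]=6  'babaab'
  #9 SA[9]=0  'bbaabbbabaab'
  #10 SA[10]=5  'bbabaab'
  #11 SA[11]=4  'bbbabaab'

SA = [9, 2, 10, 7, 3, 11, 8, 1, 6, 0, 5, 4]
[i] adj suffixes → lcp
  [1] 9/2 → 3 ('aab')
  [2] 2/10 → 1 ('a')
  [3] 10/7 → 2 ('ab')
  [4] 7/3 → 2 ('ab')
  [5] 3/11 → 0 ('')
  [6] 11/8 → 1 ('b')
  [7] 8/1 → 4 ('baab')
  [8] 1/6 → 2 ('ba')
  [9] 6/0 → 1 ('b')
  [10] 0/5 → 3 ('bba')
  [11] 5/4 → 2 ('bb')

[0, 3, 1, 2, 2, 0, 1, 4, 2, 1, 3, 2]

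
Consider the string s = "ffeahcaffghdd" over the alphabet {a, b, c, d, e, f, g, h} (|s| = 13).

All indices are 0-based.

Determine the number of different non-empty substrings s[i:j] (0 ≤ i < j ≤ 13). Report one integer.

sorted suffixes:
  #0 SA[0]=6  'affghdd'
  #1 SA[1]=3  'ahcaffghdd'
  #2 SA[2]=5  'caffghdd'
  #3 SA[3]=12  'd'
  #4 SA[4]=11  'dd'
  #5 SA[5]=2  'eahcaffghdd'
  #6 SA[6]=1  'feahcaffghdd'
  #7 SA[7]=0  'ffeahcaffghdd'
  #8 SA[8]=7  'ffghdd'
  #9 SA[9]=8  'fghdd'
  #10 SA[10]=9  'ghdd'
  #11 SA[11]=4  'hcaffghdd'
  #12 SA[12]=10  'hdd'

SA = [6, 3, 5, 12, 11, 2, 1, 0, 7, 8, 9, 4, 10]
[i] adj suffixes → lcp
  [1] 6/3 → 1 ('a')
  [2] 3/5 → 0 ('')
  [3] 5/12 → 0 ('')
  [4] 12/11 → 1 ('d')
  [5] 11/2 → 0 ('')
  [6] 2/1 → 0 ('')
  [7] 1/0 → 1 ('f')
  [8] 0/7 → 2 ('ff')
  [9] 7/8 → 1 ('f')
  [10] 8/9 → 0 ('')
  [11] 9/4 → 0 ('')
  [12] 4/10 → 1 ('h')

n(n+1)/2 = 13·14/2 = 91
Σ LCP = 0 + 1 + 0 + 0 + 1 + 0 + 0 + 1 + 2 + 1 + 0 + 0 + 1 = 7
distinct = 91 − 7 = 84

84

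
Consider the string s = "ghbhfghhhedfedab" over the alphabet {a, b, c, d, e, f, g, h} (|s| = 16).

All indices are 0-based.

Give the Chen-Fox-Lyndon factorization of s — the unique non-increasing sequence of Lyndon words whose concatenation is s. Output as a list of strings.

emit factor 1: 'gh' (i=0, period=2)
emit factor 2: 'bhfghhhedfed' (i=2, period=12)
emit factor 3: 'ab' (i=14, period=2)

["gh", "bhfghhhedfed", "ab"]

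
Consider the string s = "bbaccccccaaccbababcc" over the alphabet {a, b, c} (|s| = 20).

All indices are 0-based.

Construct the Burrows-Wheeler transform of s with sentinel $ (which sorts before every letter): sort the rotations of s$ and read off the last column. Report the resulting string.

rank  rotation               last
    0  $bbaccccccaaccbababcc  c
    1  aaccbababcc$bbacccccc  c
    2  ababcc$bbaccccccaaccb  b
    3  abcc$bbaccccccaaccbab  b
    4  accbababcc$bbacccccca  a
    5  accccccaaccbababcc$bb  b
    6  bababcc$bbaccccccaacc  c
    7  babcc$bbaccccccaaccba  a
    8  baccccccaaccbababcc$b  b
    9  bbaccccccaaccbababcc$  $
   10  bcc$bbaccccccaaccbaba  a
   11  c$bbaccccccaaccbababc  c
   12  caaccbababcc$bbaccccc  c
   13  cbababcc$bbaccccccaac  c
   14  cc$bbaccccccaaccbabab  b
   15  ccaaccbababcc$bbacccc  c
   16  ccbababcc$bbaccccccaa  a
   17  cccaaccbababcc$bbaccc  c
   18  ccccaaccbababcc$bbacc  c
   19  cccccaaccbababcc$bbac  c
   20  ccccccaaccbababcc$bba  a

ccbbabcab$acccbcaccca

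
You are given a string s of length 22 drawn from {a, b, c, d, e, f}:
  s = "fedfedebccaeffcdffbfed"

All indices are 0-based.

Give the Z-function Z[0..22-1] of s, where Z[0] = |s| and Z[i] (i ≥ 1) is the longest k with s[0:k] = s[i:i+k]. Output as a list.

[22, 0, 0, 3, 0, 0, 0, 0, 0, 0, 0, 0, 1, 1, 0, 0, 1, 1, 0, 3, 0, 0]

Z[0]=22
i=1: i≥r, start 0; Z[1]=0
i=2: i≥r, start 0; Z[2]=0
i=3: i≥r, start 0; Z[3]=3 grow→box=[3,6)
i=4: min(r-i=2, Z[1]=0)=0; Z[4]=0
i=5: min(r-i=1, Z[2]=0)=0; Z[5]=0
i=6: i≥r, start 0; Z[6]=0
i=7: i≥r, start 0; Z[7]=0
i=8: i≥r, start 0; Z[8]=0
i=9: i≥r, start 0; Z[9]=0
i=10: i≥r, start 0; Z[10]=0
i=11: i≥r, start 0; Z[11]=0
i=12: i≥r, start 0; Z[12]=1 grow→box=[12,13)
i=13: i≥r, start 0; Z[13]=1 grow→box=[13,14)
i=14: i≥r, start 0; Z[14]=0
i=15: i≥r, start 0; Z[15]=0
i=16: i≥r, start 0; Z[16]=1 grow→box=[16,17)
i=17: i≥r, start 0; Z[17]=1 grow→box=[17,18)
i=18: i≥r, start 0; Z[18]=0
i=19: i≥r, start 0; Z[19]=3 grow→box=[19,22)
i=20: min(r-i=2, Z[1]=0)=0; Z[20]=0
i=21: min(r-i=1, Z[2]=0)=0; Z[21]=0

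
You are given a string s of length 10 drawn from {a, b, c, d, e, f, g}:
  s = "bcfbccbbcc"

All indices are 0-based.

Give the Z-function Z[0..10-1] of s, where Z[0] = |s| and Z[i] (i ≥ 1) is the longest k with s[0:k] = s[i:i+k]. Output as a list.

[10, 0, 0, 2, 0, 0, 1, 2, 0, 0]

Z[0]=10
i=1: outside box; Z[1]=0
i=2: outside box; Z[2]=0
i=3: outside box; Z[3]=2 extend→box=[3,5)
i=4: min(r-i=1, Z[1]=0)=0; Z[4]=0
i=5: outside box; Z[5]=0
i=6: outside box; Z[6]=1 extend→box=[6,7)
i=7: outside box; Z[7]=2 extend→box=[7,9)
i=8: min(r-i=1, Z[1]=0)=0; Z[8]=0
i=9: outside box; Z[9]=0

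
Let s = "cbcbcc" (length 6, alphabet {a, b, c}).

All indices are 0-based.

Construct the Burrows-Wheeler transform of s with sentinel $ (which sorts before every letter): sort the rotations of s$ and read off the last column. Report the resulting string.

rank  rotation last
    0  $cbcbcc  c
    1  bcbcc$c  c
    2  bcc$cbc  c
    3  c$cbcbc  c
    4  cbcbcc$  $
    5  cbcc$cb  b
    6  cc$cbcb  b

cccc$bb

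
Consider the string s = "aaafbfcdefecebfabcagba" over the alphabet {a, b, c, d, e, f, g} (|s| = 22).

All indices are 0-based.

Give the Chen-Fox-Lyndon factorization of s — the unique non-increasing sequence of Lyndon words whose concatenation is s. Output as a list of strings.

emit factor 1: 'aaafbfcdefecebfabcagb' (i=0, period=21)
emit factor 2: 'a' (i=21, period=1)

["aaafbfcdefecebfabcagb", "a"]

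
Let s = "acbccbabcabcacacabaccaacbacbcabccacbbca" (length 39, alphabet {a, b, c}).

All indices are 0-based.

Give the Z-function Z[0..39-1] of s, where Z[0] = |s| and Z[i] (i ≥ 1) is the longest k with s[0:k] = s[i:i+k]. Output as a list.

Z[0]=39
i=1: outside box; Z[1]=0
i=2: outside box; Z[2]=0
i=3: outside box; Z[3]=0
i=4: outside box; Z[4]=0
i=5: outside box; Z[5]=0
i=6: outside box; Z[6]=1 scan→box=[6,7)
i=7: outside box; Z[7]=0
i=8: outside box; Z[8]=0
i=9: outside box; Z[9]=1 scan→box=[9,10)
i=10: outside box; Z[10]=0
i=11: outside box; Z[11]=0
i=12: outside box; Z[12]=2 scan→box=[12,14)
i=13: min(r-i=1, Z[1]=0)=0; Z[13]=0
i=14: outside box; Z[14]=2 scan→box=[14,16)
i=15: min(r-i=1, Z[1]=0)=0; Z[15]=0
i=16: outside box; Z[16]=1 scan→box=[16,17)
i=17: outside box; Z[17]=0
i=18: outside box; Z[18]=2 scan→box=[18,20)
i=19: min(r-i=1, Z[1]=0)=0; Z[19]=0
i=20: outside box; Z[20]=0
i=21: outside box; Z[21]=1 scan→box=[21,22)
i=22: outside box; Z[22]=3 scan→box=[22,25)
i=23: min(r-i=2, Z[1]=0)=0; Z[23]=0
i=24: min(r-i=1, Z[2]=0)=0; Z[24]=0
i=25: outside box; Z[25]=4 scan→box=[25,29)
i=26: min(r-i=3, Z[1]=0)=0; Z[26]=0
i=27: min(r-i=2, Z[2]=0)=0; Z[27]=0
i=28: min(r-i=1, Z[3]=0)=0; Z[28]=0
i=29: outside box; Z[29]=1 scan→box=[29,30)
i=30: outside box; Z[30]=0
i=31: outside box; Z[31]=0
i=32: outside box; Z[32]=0
i=33: outside box; Z[33]=3 scan→box=[33,36)
i=34: min(r-i=2, Z[1]=0)=0; Z[34]=0
i=35: min(r-i=1, Z[2]=0)=0; Z[35]=0
i=36: outside box; Z[36]=0
i=37: outside box; Z[37]=0
i=38: outside box; Z[38]=1 scan→box=[38,39)

[39, 0, 0, 0, 0, 0, 1, 0, 0, 1, 0, 0, 2, 0, 2, 0, 1, 0, 2, 0, 0, 1, 3, 0, 0, 4, 0, 0, 0, 1, 0, 0, 0, 3, 0, 0, 0, 0, 1]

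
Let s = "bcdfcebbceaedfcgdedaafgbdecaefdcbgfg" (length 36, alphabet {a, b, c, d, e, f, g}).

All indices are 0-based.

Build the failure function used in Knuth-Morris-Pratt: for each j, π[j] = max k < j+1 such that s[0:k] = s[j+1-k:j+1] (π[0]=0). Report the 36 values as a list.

π[0] = 0
j=1 s[j]='c': π[1]=0 (border '')
j=2 s[j]='d': π[2]=0 (border '')
j=3 s[j]='f': π[3]=0 (border '')
j=4 s[j]='c': π[4]=0 (border '')
j=5 s[j]='e': π[5]=0 (border '')
j=6 s[j]='b': π[6]=1 (border 'b')
j=7 s[j]='b': k: 1→0; π[7]=1 (border 'b')
j=8 s[j]='c': π[8]=2 (border 'bc')
j=9 s[j]='e': k: 2→0; π[9]=0 (border '')
j=10 s[j]='a': π[10]=0 (border '')
j=11 s[j]='e': π[11]=0 (border '')
j=12 s[j]='d': π[12]=0 (border '')
j=13 s[j]='f': π[13]=0 (border '')
j=14 s[j]='c': π[14]=0 (border '')
j=15 s[j]='g': π[15]=0 (border '')
j=16 s[j]='d': π[16]=0 (border '')
j=17 s[j]='e': π[17]=0 (border '')
j=18 s[j]='d': π[18]=0 (border '')
j=19 s[j]='a': π[19]=0 (border '')
j=20 s[j]='a': π[20]=0 (border '')
j=21 s[j]='f': π[21]=0 (border '')
j=22 s[j]='g': π[22]=0 (border '')
j=23 s[j]='b': π[23]=1 (border 'b')
j=24 s[j]='d': k: 1→0; π[24]=0 (border '')
j=25 s[j]='e': π[25]=0 (border '')
j=26 s[j]='c': π[26]=0 (border '')
j=27 s[j]='a': π[27]=0 (border '')
j=28 s[j]='e': π[28]=0 (border '')
j=29 s[j]='f': π[29]=0 (border '')
j=30 s[j]='d': π[30]=0 (border '')
j=31 s[j]='c': π[31]=0 (border '')
j=32 s[j]='b': π[32]=1 (border 'b')
j=33 s[j]='g': k: 1→0; π[33]=0 (border '')
j=34 s[j]='f': π[34]=0 (border '')
j=35 s[j]='g': π[35]=0 (border '')

[0, 0, 0, 0, 0, 0, 1, 1, 2, 0, 0, 0, 0, 0, 0, 0, 0, 0, 0, 0, 0, 0, 0, 1, 0, 0, 0, 0, 0, 0, 0, 0, 1, 0, 0, 0]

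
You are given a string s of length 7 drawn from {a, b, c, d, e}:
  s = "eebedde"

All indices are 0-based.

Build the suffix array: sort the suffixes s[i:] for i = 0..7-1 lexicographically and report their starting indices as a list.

[2, 4, 5, 6, 1, 3, 0]

rank→(start, suffix):
  0 → (2, 'bedde')
  1 → (4, 'dde')
  2 → (5, 'de')
  3 → (6, 'e')
  4 → (1, 'ebedde')
  5 → (3, 'edde')
  6 → (0, 'eebedde')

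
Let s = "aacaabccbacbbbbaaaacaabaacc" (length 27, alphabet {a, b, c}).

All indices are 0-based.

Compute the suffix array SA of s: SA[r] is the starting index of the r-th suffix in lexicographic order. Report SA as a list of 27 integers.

[15, 16, 20, 3, 17, 0, 23, 21, 4, 18, 1, 9, 24, 14, 22, 8, 13, 12, 11, 5, 26, 19, 2, 7, 10, 25, 6]

rank→(start, suffix):
  0 → (15, 'aaaacaabaacc')
  1 → (16, 'aaacaabaacc')
  2 → (20, 'aabaacc')
  3 → (3, 'aabccbacbbbbaaaacaabaacc')
  4 → (17, 'aacaabaacc')
  5 → (0, 'aacaabccbacbbbbaaaacaabaacc')
  6 → (23, 'aacc')
  7 → (21, 'abaacc')
  8 → (4, 'abccbacbbbbaaaacaabaacc')
  9 → (18, 'acaabaacc')
  10 → (1, 'acaabccbacbbbbaaaacaabaacc')
  11 → (9, 'acbbbbaaaacaabaacc')
  12 → (24, 'acc')
  13 → (14, 'baaaacaabaacc')
  14 → (22, 'baacc')
  15 → (8, 'bacbbbbaaaacaabaacc')
  16 → (13, 'bbaaaacaabaacc')
  17 → (12, 'bbbaaaacaabaacc')
  18 → (11, 'bbbbaaaacaabaacc')
  19 → (5, 'bccbacbbbbaaaacaabaacc')
  20 → (26, 'c')
  21 → (19, 'caabaacc')
  22 → (2, 'caabccbacbbbbaaaacaabaacc')
  23 → (7, 'cbacbbbbaaaacaabaacc')
  24 → (10, 'cbbbbaaaacaabaacc')
  25 → (25, 'cc')
  26 → (6, 'ccbacbbbbaaaacaabaacc')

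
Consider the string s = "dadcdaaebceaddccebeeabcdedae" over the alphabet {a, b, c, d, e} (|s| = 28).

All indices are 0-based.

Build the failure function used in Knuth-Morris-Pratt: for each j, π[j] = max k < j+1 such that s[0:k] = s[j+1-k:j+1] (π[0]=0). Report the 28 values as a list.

π[0] = 0
j=1 s[j]='a': π[1]=0 (border '')
j=2 s[j]='d': π[2]=1 (border 'd')
j=3 s[j]='c': k: 1→0; π[3]=0 (border '')
j=4 s[j]='d': π[4]=1 (border 'd')
j=5 s[j]='a': π[5]=2 (border 'da')
j=6 s[j]='a': k: 2→0; π[6]=0 (border '')
j=7 s[j]='e': π[7]=0 (border '')
j=8 s[j]='b': π[8]=0 (border '')
j=9 s[j]='c': π[9]=0 (border '')
j=10 s[j]='e': π[10]=0 (border '')
j=11 s[j]='a': π[11]=0 (border '')
j=12 s[j]='d': π[12]=1 (border 'd')
j=13 s[j]='d': k: 1→0; π[13]=1 (border 'd')
j=14 s[j]='c': k: 1→0; π[14]=0 (border '')
j=15 s[j]='c': π[15]=0 (border '')
j=16 s[j]='e': π[16]=0 (border '')
j=17 s[j]='b': π[17]=0 (border '')
j=18 s[j]='e': π[18]=0 (border '')
j=19 s[j]='e': π[19]=0 (border '')
j=20 s[j]='a': π[20]=0 (border '')
j=21 s[j]='b': π[21]=0 (border '')
j=22 s[j]='c': π[22]=0 (border '')
j=23 s[j]='d': π[23]=1 (border 'd')
j=24 s[j]='e': k: 1→0; π[24]=0 (border '')
j=25 s[j]='d': π[25]=1 (border 'd')
j=26 s[j]='a': π[26]=2 (border 'da')
j=27 s[j]='e': k: 2→0; π[27]=0 (border '')

[0, 0, 1, 0, 1, 2, 0, 0, 0, 0, 0, 0, 1, 1, 0, 0, 0, 0, 0, 0, 0, 0, 0, 1, 0, 1, 2, 0]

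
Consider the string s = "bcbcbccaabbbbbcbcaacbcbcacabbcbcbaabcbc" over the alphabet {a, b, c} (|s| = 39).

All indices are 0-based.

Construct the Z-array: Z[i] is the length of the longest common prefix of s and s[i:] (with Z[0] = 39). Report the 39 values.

Z[0]=39
i=1: i≥r, start 0; Z[1]=0
i=2: i≥r, start 0; Z[2]=4 grow→box=[2,6)
i=3: min(r-i=3, Z[1]=0)=0; Z[3]=0
i=4: min(r-i=2, Z[2]=4)=2; Z[4]=2
i=5: min(r-i=1, Z[3]=0)=0; Z[5]=0
i=6: i≥r, start 0; Z[6]=0
i=7: i≥r, start 0; Z[7]=0
i=8: i≥r, start 0; Z[8]=0
i=9: i≥r, start 0; Z[9]=1 grow→box=[9,10)
i=10: i≥r, start 0; Z[10]=1 grow→box=[10,11)
i=11: i≥r, start 0; Z[11]=1 grow→box=[11,12)
i=12: i≥r, start 0; Z[12]=1 grow→box=[12,13)
i=13: i≥r, start 0; Z[13]=4 grow→box=[13,17)
i=14: min(r-i=3, Z[1]=0)=0; Z[14]=0
i=15: min(r-i=2, Z[2]=4)=2; Z[15]=2
i=16: min(r-i=1, Z[3]=0)=0; Z[16]=0
i=17: i≥r, start 0; Z[17]=0
i=18: i≥r, start 0; Z[18]=0
i=19: i≥r, start 0; Z[19]=0
i=20: i≥r, start 0; Z[20]=4 grow→box=[20,24)
i=21: min(r-i=3, Z[1]=0)=0; Z[21]=0
i=22: min(r-i=2, Z[2]=4)=2; Z[22]=2
i=23: min(r-i=1, Z[3]=0)=0; Z[23]=0
i=24: i≥r, start 0; Z[24]=0
i=25: i≥r, start 0; Z[25]=0
i=26: i≥r, start 0; Z[26]=0
i=27: i≥r, start 0; Z[27]=1 grow→box=[27,28)
i=28: i≥r, start 0; Z[28]=5 grow→box=[28,33)
i=29: min(r-i=4, Z[1]=0)=0; Z[29]=0
i=30: min(r-i=3, Z[2]=4)=3; Z[30]=3
i=31: min(r-i=2, Z[3]=0)=0; Z[31]=0
i=32: min(r-i=1, Z[4]=2)=1; Z[32]=1
i=33: i≥r, start 0; Z[33]=0
i=34: i≥r, start 0; Z[34]=0
i=35: i≥r, start 0; Z[35]=4 grow→box=[35,39)
i=36: min(r-i=3, Z[1]=0)=0; Z[36]=0
i=37: min(r-i=2, Z[2]=4)=2; Z[37]=2
i=38: min(r-i=1, Z[3]=0)=0; Z[38]=0

[39, 0, 4, 0, 2, 0, 0, 0, 0, 1, 1, 1, 1, 4, 0, 2, 0, 0, 0, 0, 4, 0, 2, 0, 0, 0, 0, 1, 5, 0, 3, 0, 1, 0, 0, 4, 0, 2, 0]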